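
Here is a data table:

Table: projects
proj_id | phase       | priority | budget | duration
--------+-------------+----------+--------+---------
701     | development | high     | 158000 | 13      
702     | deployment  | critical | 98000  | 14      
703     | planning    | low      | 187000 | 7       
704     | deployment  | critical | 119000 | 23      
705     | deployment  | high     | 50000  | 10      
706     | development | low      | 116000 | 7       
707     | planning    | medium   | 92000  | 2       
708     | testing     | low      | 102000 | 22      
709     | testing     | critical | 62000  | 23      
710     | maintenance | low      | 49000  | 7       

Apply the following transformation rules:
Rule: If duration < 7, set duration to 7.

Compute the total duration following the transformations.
133

Step 1: 1 records have duration < 7
Step 2: These records originally summed to 2
Step 3: After setting to minimum: 1 × 7 = 7
Step 4: Unaffected records sum: 126
Step 5: Final sum = 7 + 126 = 133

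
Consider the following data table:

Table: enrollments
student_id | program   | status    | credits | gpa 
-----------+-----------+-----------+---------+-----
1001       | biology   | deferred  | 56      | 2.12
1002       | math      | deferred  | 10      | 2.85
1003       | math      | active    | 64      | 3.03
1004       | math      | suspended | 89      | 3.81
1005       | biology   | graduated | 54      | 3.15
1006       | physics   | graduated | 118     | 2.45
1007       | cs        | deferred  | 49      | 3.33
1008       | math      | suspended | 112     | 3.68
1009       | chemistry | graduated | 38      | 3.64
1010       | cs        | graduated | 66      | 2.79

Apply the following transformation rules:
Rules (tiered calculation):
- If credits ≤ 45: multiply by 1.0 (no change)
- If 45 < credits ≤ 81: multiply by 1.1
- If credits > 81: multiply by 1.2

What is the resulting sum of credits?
748.7

Step 1: Tier 1 (credits ≤ 45): 2 records, sum = 48 × 1.0 = 48.0
Step 2: Tier 2 (45 < credits ≤ 81): 5 records, sum = 289 × 1.1 = 317.9
Step 3: Tier 3 (credits > 81): 3 records, sum = 319 × 1.2 = 382.8
Step 4: Final sum = 48.0 + 317.9 + 382.8 = 748.7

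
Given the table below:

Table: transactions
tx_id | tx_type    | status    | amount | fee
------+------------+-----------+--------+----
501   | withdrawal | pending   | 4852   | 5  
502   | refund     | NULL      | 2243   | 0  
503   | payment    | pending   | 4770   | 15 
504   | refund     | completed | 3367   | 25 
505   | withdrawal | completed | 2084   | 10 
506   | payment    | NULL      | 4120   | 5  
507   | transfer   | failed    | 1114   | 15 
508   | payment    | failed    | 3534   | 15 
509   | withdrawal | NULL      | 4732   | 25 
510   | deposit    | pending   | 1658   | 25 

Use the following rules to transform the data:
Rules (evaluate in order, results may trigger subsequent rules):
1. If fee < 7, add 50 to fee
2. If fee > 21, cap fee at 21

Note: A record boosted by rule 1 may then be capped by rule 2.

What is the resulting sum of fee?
181

Step 1: Apply rule 1 to records with fee < 7
  - 3 records get bonus of 50
  - Of these, 3 records then exceed 21 and get capped
Step 2: Apply rule 2 to records with fee > 21
  - 3 records (original) are capped
Step 3: Calculate final sum = 181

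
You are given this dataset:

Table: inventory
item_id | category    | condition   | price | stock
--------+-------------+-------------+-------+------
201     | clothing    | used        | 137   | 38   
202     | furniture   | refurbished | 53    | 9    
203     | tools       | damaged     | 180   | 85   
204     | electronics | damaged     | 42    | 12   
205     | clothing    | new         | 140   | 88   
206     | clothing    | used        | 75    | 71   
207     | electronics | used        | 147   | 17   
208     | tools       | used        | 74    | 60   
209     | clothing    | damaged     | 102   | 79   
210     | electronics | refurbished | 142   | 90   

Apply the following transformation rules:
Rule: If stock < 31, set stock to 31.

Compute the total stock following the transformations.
604

Step 1: 3 records have stock < 31
Step 2: These records originally summed to 38
Step 3: After setting to minimum: 3 × 31 = 93
Step 4: Unaffected records sum: 511
Step 5: Final sum = 93 + 511 = 604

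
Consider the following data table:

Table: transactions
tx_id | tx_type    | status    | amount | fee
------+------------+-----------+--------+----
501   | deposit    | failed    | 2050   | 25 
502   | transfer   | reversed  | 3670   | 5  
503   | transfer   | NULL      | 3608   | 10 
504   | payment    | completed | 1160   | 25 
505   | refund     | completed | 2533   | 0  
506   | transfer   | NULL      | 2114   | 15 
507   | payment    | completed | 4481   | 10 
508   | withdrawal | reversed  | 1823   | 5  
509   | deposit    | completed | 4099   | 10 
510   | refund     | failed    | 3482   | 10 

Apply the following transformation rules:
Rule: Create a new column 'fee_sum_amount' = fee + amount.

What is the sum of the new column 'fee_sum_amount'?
29135

Step 1: For each record, compute fee + amount
Example calculations:
  25 + 2050 = 2075
  5 + 3670 = 3675
  10 + 3608 = 3618
  ...
Step 2: Sum all derived values
Step 3: Total = 29135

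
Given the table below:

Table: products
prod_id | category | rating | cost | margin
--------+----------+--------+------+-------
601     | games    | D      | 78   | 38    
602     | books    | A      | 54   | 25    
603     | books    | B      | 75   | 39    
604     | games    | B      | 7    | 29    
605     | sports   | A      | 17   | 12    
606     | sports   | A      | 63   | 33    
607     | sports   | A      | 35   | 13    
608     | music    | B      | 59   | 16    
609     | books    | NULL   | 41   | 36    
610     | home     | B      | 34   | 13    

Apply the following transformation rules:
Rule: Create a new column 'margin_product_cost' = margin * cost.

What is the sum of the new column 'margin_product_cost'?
13042

Step 1: For each record, compute margin * cost
Example calculations:
  38 * 78 = 2964
  25 * 54 = 1350
  39 * 75 = 2925
  ...
Step 2: Sum all derived values
Step 3: Total = 13042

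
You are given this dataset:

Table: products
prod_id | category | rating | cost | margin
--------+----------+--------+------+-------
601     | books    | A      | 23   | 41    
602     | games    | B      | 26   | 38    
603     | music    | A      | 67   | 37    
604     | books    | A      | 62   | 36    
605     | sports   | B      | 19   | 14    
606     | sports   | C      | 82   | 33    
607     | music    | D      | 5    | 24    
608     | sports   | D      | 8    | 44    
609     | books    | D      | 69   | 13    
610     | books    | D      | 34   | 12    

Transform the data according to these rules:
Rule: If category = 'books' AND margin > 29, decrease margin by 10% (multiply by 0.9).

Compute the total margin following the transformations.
284.3

Step 1: Find records where category = 'books' AND margin > 29
Step 2: 2 records match, summing to 77
Step 3: After multiplier: 77 × 0.9 = 69.3
Step 4: Unaffected records sum: 215
Step 5: Final sum = 69.3 + 215 = 284.3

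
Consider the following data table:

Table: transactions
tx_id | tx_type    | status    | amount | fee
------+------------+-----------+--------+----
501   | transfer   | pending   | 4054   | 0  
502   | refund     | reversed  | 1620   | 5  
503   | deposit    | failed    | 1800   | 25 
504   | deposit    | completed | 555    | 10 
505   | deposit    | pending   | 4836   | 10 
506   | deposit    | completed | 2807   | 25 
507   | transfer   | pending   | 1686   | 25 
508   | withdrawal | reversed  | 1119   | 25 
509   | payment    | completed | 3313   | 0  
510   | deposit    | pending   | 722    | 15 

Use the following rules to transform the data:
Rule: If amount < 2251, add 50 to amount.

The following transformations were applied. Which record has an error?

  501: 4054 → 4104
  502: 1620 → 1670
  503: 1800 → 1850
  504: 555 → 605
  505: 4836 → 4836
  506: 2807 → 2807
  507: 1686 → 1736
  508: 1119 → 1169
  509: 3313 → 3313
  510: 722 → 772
Record 501 has an error. The correct transformed value should be 4054, not 4104.

Step 1: Check each record against the rule
Step 2: Record 501 has amount = 4054
Step 3: Since 4054 >= 2251, the bonus should not have been applied
Step 4: Correct value = 4054, but claimed value = 4104
Conclusion: Record 501 has the error.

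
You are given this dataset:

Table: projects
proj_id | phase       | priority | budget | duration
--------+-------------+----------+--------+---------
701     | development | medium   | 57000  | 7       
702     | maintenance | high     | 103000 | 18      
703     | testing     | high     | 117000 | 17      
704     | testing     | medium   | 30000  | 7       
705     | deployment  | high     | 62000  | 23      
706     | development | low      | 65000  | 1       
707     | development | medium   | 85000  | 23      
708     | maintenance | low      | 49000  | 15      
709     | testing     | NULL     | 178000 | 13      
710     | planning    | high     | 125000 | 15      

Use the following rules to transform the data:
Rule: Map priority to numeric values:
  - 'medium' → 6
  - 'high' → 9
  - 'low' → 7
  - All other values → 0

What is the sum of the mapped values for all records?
68

Step 1: Apply mapping to each record
Step 2: Count by status:
  'medium': 3 records × 6 = 18
  'high': 4 records × 9 = 36
  'low': 2 records × 7 = 14
Step 3: Sum all mapped values = 68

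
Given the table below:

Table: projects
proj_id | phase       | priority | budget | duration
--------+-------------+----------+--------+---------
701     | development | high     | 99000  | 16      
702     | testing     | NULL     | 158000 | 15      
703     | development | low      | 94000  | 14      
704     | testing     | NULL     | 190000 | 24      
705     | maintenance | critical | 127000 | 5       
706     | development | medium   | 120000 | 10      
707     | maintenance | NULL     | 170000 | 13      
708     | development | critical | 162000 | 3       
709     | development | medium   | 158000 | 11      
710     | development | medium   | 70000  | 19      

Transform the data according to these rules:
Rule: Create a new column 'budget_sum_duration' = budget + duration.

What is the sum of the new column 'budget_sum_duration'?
1348130

Step 1: For each record, compute budget + duration
Example calculations:
  99000 + 16 = 99016
  158000 + 15 = 158015
  94000 + 14 = 94014
  ...
Step 2: Sum all derived values
Step 3: Total = 1348130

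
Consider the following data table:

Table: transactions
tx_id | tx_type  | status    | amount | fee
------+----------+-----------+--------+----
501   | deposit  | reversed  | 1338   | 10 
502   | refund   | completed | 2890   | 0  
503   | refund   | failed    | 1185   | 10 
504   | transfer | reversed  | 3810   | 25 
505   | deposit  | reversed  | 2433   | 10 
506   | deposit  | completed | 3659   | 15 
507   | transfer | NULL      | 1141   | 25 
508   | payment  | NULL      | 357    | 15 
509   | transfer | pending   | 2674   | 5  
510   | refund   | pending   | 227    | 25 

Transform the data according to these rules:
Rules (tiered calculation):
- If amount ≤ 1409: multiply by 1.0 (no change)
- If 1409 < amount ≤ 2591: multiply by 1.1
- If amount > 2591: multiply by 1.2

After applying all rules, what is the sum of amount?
22563.9

Step 1: Tier 1 (amount ≤ 1409): 5 records, sum = 4248 × 1.0 = 4248.0
Step 2: Tier 2 (1409 < amount ≤ 2591): 1 records, sum = 2433 × 1.1 = 2676.3
Step 3: Tier 3 (amount > 2591): 4 records, sum = 13033 × 1.2 = 15639.6
Step 4: Final sum = 4248.0 + 2676.3 + 15639.6 = 22563.9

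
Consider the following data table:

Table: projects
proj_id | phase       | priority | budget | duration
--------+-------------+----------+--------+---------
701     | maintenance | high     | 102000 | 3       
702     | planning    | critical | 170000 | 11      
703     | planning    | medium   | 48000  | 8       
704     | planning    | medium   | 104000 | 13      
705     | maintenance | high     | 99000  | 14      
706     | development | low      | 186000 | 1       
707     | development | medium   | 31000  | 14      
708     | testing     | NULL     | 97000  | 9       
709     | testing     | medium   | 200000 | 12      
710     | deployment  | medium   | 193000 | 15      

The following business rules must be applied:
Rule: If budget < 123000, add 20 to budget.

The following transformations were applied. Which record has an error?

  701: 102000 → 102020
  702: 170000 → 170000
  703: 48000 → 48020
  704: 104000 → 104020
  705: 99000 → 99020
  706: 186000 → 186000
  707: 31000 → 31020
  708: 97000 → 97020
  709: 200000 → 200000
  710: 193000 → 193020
Record 710 has an error. The correct transformed value should be 193000, not 193020.

Step 1: Check each record against the rule
Step 2: Record 710 has budget = 193000
Step 3: Since 193000 >= 123000, the bonus should not have been applied
Step 4: Correct value = 193000, but claimed value = 193020
Conclusion: Record 710 has the error.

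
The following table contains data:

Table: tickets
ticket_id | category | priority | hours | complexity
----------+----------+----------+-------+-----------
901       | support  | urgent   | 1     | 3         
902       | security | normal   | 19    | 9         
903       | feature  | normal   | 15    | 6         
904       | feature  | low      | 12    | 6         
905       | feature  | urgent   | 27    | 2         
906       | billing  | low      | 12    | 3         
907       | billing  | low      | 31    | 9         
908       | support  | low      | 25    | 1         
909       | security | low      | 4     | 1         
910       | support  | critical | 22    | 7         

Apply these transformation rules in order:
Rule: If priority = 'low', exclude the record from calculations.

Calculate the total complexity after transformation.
27

Step 1: Identify records where priority = 'low'
Step 2: The excluded records sum to 20
Step 3: Original total complexity = 47
Step 4: Remaining total = 47 - 20 = 27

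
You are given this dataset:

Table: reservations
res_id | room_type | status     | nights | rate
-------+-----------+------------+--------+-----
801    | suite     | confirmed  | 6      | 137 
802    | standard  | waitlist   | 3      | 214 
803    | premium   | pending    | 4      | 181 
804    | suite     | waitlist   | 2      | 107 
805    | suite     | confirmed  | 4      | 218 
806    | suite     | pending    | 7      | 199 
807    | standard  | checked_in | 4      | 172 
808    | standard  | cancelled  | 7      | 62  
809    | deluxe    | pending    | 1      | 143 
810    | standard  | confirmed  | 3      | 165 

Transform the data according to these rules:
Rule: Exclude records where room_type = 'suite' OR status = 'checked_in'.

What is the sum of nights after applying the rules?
18

Step 1: Find records where room_type = 'suite' OR status = 'checked_in'
Step 2: 5 records match, summing to 23
Step 3: Original sum: 41
Step 4: Remaining sum = 41 - 23 = 18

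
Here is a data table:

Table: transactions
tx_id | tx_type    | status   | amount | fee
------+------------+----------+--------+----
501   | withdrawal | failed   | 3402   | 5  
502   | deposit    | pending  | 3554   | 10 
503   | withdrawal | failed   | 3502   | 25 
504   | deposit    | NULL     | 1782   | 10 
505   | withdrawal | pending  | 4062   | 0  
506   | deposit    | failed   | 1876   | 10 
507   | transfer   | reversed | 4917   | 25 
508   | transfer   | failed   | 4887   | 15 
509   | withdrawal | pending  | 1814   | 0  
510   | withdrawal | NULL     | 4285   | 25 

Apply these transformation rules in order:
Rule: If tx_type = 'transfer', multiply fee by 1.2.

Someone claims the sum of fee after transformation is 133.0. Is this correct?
Yes, the result is correct.

Step 1: Calculate the correct sum after transformation
Step 2: Apply multiplier 1.2 to records where tx_type = 'transfer'
Step 3: Correct result = 133.0
Step 4: Claimed result = 133.0
Step 5: 133.0 = 133.0 ✓
Conclusion: The claimed result is correct.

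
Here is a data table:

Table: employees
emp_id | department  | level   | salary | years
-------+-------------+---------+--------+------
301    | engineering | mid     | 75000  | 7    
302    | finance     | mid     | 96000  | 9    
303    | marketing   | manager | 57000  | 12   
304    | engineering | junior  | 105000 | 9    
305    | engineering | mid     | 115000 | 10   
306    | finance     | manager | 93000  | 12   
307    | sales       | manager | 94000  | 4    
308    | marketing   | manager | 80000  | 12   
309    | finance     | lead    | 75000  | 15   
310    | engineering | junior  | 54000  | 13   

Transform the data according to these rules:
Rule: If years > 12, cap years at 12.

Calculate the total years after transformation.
99

Step 1: 2 records have years > 12
Step 2: These records originally summed to 28
Step 3: After capping: 2 × 12 = 24
Step 4: Unaffected records sum: 75
Step 5: Final sum = 24 + 75 = 99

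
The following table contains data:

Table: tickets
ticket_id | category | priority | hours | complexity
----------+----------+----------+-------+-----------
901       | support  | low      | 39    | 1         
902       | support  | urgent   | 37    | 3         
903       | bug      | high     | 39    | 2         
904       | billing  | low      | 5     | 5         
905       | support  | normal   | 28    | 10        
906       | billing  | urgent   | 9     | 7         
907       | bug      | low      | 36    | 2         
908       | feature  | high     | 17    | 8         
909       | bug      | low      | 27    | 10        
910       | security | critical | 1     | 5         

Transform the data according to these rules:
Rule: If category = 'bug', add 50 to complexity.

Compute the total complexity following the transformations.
203

Step 1: Count records where category = 'bug': 3
Step 2: Total bonus added: 3 × 50 = 150
Step 3: Original sum of complexity: 53
Step 4: Final sum = 53 + 150 = 203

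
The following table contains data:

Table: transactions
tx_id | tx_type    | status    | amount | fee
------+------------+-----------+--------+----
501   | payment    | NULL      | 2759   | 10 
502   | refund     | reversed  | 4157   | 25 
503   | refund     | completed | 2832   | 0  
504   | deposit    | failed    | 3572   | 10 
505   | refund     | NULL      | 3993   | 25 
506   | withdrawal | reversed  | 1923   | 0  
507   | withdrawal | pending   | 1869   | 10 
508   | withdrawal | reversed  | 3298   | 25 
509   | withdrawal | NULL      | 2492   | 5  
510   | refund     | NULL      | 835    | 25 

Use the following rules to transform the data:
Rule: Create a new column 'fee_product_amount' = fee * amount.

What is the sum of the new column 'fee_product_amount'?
401535

Step 1: For each record, compute fee * amount
Example calculations:
  10 * 2759 = 27590
  25 * 4157 = 103925
  0 * 2832 = 0
  ...
Step 2: Sum all derived values
Step 3: Total = 401535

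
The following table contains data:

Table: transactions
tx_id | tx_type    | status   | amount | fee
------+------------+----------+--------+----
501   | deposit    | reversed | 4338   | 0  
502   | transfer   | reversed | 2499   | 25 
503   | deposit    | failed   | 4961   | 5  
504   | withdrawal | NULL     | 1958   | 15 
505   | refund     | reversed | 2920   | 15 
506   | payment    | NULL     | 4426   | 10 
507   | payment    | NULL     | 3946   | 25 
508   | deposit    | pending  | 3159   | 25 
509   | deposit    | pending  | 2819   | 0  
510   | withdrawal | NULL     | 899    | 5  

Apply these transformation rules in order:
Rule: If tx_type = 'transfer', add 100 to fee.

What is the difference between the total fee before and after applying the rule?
100

Step 1: Original sum of fee = 125
Step 2: 1 records have tx_type = 'transfer'
Step 3: Each affected record changes by 100
Step 4: Total change = 1 × 100 = 100
Step 5: New sum = 125 + 100 = 225
Step 6: Difference = |225 - 125| = 100
        (Sum increased by 100)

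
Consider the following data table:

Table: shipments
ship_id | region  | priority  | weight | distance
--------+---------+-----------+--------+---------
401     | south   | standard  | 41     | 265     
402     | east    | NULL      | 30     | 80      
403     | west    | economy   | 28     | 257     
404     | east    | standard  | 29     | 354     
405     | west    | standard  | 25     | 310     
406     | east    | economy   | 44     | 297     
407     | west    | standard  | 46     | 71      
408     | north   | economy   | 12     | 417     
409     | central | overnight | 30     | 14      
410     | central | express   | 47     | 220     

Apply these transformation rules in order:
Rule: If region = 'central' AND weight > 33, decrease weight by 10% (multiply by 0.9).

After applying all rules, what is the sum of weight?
327.3

Step 1: Find records where region = 'central' AND weight > 33
Step 2: 1 records match, summing to 47
Step 3: After multiplier: 47 × 0.9 = 42.3
Step 4: Unaffected records sum: 285
Step 5: Final sum = 42.3 + 285 = 327.3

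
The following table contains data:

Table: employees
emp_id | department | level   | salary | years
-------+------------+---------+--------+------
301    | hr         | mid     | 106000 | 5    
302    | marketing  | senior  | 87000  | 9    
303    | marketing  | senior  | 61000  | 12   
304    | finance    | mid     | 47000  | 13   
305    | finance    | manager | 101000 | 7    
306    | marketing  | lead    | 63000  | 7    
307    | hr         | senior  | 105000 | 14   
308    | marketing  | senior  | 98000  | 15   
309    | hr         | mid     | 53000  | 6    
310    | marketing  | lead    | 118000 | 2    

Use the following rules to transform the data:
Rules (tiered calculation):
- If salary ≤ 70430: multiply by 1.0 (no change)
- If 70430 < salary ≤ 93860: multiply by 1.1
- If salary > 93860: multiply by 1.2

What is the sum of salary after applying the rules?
953300.0

Step 1: Tier 1 (salary ≤ 70430): 4 records, sum = 224000 × 1.0 = 224000.0
Step 2: Tier 2 (70430 < salary ≤ 93860): 1 records, sum = 87000 × 1.1 = 95700.0
Step 3: Tier 3 (salary > 93860): 5 records, sum = 528000 × 1.2 = 633600.0
Step 4: Final sum = 224000.0 + 95700.0 + 633600.0 = 953300.0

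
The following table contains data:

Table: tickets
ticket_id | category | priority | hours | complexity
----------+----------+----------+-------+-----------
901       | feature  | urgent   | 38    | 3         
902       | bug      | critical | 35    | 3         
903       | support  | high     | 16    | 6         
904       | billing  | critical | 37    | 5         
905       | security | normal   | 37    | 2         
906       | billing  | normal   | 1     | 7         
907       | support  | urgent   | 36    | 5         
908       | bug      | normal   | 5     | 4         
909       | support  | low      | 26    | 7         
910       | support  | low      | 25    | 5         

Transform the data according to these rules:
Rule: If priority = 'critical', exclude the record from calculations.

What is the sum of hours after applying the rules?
184

Step 1: Identify records where priority = 'critical'
Step 2: The excluded records sum to 72
Step 3: Original total hours = 256
Step 4: Remaining total = 256 - 72 = 184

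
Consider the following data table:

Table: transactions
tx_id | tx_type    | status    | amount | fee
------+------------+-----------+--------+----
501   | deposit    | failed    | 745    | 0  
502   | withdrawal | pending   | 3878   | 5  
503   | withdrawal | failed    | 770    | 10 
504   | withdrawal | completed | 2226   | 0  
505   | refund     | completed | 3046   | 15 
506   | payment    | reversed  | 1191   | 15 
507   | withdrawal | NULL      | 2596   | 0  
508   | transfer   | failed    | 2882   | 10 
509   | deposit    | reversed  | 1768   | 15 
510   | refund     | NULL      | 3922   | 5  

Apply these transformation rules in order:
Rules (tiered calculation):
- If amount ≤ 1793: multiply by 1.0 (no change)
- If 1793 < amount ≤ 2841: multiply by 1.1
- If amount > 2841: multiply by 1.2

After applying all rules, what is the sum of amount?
26251.8

Step 1: Tier 1 (amount ≤ 1793): 4 records, sum = 4474 × 1.0 = 4474.0
Step 2: Tier 2 (1793 < amount ≤ 2841): 2 records, sum = 4822 × 1.1 = 5304.2
Step 3: Tier 3 (amount > 2841): 4 records, sum = 13728 × 1.2 = 16473.6
Step 4: Final sum = 4474.0 + 5304.2 + 16473.6 = 26251.8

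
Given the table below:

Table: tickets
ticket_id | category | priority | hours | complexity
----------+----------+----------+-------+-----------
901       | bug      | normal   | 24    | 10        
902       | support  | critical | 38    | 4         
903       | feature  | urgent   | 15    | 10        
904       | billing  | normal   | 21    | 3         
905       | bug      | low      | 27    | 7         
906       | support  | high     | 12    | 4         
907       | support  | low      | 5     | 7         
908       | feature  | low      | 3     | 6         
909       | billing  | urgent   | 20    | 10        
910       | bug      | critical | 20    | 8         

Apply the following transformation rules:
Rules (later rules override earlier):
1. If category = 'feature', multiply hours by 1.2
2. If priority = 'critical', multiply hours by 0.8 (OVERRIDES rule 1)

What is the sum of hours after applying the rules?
177.0

Step 1: Rule 2 takes priority for records with priority = 'critical'
  - 2 records: 58 × 0.8 = 46.4
Step 2: Rule 1 applies to remaining records with category = 'feature'
  - 2 records: 18 × 1.2 = 21.6
Step 3: Other records unchanged: 109
Step 4: Final sum = 46.4 + 21.6 + 109 = 177.0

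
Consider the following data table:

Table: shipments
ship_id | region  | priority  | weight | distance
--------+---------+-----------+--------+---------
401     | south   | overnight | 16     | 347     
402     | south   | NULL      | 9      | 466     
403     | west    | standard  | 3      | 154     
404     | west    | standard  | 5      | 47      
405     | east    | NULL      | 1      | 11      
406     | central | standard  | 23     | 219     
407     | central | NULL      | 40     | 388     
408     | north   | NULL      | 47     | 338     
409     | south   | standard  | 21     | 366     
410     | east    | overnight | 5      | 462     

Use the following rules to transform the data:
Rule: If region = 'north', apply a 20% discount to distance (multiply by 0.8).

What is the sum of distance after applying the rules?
2730.4

Step 1: Records with region = 'north' have total distance = 338
Step 2: Apply multiplier: 338 × 0.8 = 270.4
Step 3: Other records total: 2460
Step 4: Final sum = 270.4 + 2460 = 2730.4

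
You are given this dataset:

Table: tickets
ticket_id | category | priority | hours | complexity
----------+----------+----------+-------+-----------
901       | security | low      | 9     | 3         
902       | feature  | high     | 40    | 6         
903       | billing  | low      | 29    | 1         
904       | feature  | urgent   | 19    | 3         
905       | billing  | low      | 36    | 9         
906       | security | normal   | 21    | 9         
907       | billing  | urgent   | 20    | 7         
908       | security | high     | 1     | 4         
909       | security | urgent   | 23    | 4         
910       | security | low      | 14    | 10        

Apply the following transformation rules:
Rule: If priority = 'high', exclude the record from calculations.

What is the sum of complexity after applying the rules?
46

Step 1: Identify records where priority = 'high'
Step 2: The excluded records sum to 10
Step 3: Original total complexity = 56
Step 4: Remaining total = 56 - 10 = 46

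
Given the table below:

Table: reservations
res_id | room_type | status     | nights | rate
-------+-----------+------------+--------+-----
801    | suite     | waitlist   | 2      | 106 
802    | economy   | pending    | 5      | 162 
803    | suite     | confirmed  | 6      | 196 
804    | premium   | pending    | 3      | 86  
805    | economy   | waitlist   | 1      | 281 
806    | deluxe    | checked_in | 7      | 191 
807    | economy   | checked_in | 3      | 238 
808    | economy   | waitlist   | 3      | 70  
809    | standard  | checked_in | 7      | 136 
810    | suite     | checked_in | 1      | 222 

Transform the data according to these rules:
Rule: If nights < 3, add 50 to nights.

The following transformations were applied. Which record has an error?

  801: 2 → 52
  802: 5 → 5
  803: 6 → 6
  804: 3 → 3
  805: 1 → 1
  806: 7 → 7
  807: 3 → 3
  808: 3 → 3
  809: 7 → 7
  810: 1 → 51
Record 805 has an error. The correct transformed value should be 51, not 1.

Step 1: Check each record against the rule
Step 2: Record 805 has nights = 1
Step 3: Since 1 < 3, the bonus should have been applied
Step 4: Correct value = 51, but claimed value = 1
Conclusion: Record 805 has the error.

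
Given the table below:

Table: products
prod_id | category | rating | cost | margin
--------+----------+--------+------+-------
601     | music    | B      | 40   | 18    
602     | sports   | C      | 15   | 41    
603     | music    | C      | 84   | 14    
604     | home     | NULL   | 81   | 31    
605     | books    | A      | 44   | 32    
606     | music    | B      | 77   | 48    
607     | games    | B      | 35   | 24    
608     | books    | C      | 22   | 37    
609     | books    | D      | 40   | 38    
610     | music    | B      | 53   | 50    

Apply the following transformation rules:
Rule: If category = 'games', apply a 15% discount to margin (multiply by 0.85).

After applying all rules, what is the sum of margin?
329.4

Step 1: Records with category = 'games' have total margin = 24
Step 2: Apply multiplier: 24 × 0.85 = 20.4
Step 3: Other records total: 309
Step 4: Final sum = 20.4 + 309 = 329.4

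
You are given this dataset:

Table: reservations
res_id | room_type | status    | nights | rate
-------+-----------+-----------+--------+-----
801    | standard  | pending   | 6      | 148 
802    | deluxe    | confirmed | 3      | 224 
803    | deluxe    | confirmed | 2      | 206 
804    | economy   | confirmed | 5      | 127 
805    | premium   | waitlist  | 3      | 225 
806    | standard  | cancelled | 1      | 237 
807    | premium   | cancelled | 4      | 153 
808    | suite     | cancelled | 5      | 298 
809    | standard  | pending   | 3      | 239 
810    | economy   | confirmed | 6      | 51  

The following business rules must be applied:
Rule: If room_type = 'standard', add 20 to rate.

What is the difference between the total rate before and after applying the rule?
60

Step 1: Original sum of rate = 1908
Step 2: 3 records have room_type = 'standard'
Step 3: Each affected record changes by 20
Step 4: Total change = 3 × 20 = 60
Step 5: New sum = 1908 + 60 = 1968
Step 6: Difference = |1968 - 1908| = 60
        (Sum increased by 60)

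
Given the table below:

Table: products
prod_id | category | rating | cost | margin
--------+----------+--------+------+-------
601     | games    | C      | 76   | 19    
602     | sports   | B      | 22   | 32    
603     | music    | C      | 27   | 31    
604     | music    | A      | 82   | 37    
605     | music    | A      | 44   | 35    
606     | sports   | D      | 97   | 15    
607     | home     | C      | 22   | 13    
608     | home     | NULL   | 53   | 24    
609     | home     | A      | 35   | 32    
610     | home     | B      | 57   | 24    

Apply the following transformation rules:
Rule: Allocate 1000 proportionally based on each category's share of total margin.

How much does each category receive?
games: 72.52, home: 354.96, music: 393.13, sports: 179.39

Step 1: Calculate total margin = 262
Step 2: Calculate each category's proportion:
  games: 19/262 = 7.25% → 72.52
  home: 93/262 = 35.50% → 354.96
  music: 103/262 = 39.31% → 393.13
  sports: 47/262 = 17.94% → 179.39
Step 3: Verify: sum of allocations ≈ 1000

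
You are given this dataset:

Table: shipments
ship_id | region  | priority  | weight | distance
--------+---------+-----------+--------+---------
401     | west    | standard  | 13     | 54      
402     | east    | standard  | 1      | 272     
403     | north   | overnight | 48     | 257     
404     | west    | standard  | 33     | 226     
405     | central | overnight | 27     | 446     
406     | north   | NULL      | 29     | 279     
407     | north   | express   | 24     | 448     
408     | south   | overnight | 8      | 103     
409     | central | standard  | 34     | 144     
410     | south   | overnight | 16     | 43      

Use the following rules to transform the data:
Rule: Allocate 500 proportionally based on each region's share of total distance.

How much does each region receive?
central: 129.84, east: 59.86, north: 216.55, south: 32.13, west: 61.62

Step 1: Calculate total distance = 2272
Step 2: Calculate each region's proportion:
  central: 590/2272 = 25.97% → 129.84
  east: 272/2272 = 11.97% → 59.86
  north: 984/2272 = 43.31% → 216.55
  south: 146/2272 = 6.43% → 32.13
  west: 280/2272 = 12.32% → 61.62
Step 3: Verify: sum of allocations ≈ 500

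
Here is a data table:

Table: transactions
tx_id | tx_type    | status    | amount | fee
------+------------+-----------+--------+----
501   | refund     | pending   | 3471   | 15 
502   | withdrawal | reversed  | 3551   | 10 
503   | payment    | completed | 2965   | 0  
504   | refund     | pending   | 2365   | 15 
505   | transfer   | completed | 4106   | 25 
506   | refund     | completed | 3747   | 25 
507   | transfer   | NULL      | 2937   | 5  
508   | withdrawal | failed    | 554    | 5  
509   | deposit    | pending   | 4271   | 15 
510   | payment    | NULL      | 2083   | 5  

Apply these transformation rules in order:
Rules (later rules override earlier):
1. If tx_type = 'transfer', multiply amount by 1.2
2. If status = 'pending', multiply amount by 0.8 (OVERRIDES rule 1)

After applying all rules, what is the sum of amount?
29437.2

Step 1: Rule 2 takes priority for records with status = 'pending'
  - 3 records: 10107 × 0.8 = 8085.6
Step 2: Rule 1 applies to remaining records with tx_type = 'transfer'
  - 2 records: 7043 × 1.2 = 8451.6
Step 3: Other records unchanged: 12900
Step 4: Final sum = 8085.6 + 8451.6 + 12900 = 29437.2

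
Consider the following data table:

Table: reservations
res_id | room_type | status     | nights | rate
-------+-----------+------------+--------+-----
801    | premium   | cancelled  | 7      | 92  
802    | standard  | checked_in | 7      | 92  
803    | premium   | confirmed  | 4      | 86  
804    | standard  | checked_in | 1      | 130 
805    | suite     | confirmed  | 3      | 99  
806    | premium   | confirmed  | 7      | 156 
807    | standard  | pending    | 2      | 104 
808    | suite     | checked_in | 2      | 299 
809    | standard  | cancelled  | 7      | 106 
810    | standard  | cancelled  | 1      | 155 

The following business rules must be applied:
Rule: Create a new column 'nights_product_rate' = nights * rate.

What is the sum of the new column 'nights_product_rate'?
4854

Step 1: For each record, compute nights * rate
Example calculations:
  7 * 92 = 644
  7 * 92 = 644
  4 * 86 = 344
  ...
Step 2: Sum all derived values
Step 3: Total = 4854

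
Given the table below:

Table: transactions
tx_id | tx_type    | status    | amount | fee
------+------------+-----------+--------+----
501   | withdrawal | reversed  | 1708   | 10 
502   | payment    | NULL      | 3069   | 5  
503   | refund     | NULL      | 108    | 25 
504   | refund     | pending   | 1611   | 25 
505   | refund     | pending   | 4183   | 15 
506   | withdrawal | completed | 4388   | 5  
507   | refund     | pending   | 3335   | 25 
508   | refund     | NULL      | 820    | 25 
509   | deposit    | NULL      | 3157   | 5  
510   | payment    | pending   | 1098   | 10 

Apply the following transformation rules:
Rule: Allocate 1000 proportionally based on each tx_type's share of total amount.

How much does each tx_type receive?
deposit: 134.47, payment: 177.49, refund: 428.38, withdrawal: 259.66

Step 1: Calculate total amount = 23477
Step 2: Calculate each tx_type's proportion:
  deposit: 3157/23477 = 13.45% → 134.47
  payment: 4167/23477 = 17.75% → 177.49
  refund: 10057/23477 = 42.84% → 428.38
  withdrawal: 6096/23477 = 25.97% → 259.66
Step 3: Verify: sum of allocations ≈ 1000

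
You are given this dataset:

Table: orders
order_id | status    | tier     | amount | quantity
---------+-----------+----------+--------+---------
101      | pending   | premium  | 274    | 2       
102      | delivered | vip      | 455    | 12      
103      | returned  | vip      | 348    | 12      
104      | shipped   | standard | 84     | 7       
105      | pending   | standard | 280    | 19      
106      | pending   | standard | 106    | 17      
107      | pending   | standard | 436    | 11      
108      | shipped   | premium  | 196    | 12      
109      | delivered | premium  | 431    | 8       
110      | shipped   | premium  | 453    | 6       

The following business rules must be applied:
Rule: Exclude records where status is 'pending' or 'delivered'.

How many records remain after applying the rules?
4

Step 1: Count records to exclude
  - 4 (pending) + 2 (delivered) = 6 records
Step 2: Total records: 10
Step 3: Remaining = 10 - 6 = 4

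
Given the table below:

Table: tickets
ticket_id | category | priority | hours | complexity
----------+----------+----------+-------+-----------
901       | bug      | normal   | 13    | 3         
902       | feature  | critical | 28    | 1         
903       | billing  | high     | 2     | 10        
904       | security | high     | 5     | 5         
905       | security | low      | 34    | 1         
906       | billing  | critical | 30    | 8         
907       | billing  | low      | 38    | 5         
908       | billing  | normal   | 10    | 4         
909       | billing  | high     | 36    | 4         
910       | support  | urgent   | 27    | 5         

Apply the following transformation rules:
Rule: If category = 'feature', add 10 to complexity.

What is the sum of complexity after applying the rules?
56

Step 1: Count records where category = 'feature': 1
Step 2: Total bonus added: 1 × 10 = 10
Step 3: Original sum of complexity: 46
Step 4: Final sum = 46 + 10 = 56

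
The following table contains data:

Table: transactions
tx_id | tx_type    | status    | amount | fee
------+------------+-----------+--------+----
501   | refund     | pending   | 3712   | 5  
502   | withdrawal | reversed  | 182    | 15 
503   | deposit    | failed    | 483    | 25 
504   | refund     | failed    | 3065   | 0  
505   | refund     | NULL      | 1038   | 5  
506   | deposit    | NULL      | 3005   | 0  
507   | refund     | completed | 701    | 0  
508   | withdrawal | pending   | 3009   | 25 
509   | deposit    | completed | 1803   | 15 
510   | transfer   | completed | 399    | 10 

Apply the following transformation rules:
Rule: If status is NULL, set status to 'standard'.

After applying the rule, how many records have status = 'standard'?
2

Step 1: Count records where status IS NULL
Step 2: Found 2 records with NULL status
Step 3: These records will have status set to 'standard'
Step 4: Records already having status = 'standard': 0
Step 5: Answer: 2 + 0 = 2 records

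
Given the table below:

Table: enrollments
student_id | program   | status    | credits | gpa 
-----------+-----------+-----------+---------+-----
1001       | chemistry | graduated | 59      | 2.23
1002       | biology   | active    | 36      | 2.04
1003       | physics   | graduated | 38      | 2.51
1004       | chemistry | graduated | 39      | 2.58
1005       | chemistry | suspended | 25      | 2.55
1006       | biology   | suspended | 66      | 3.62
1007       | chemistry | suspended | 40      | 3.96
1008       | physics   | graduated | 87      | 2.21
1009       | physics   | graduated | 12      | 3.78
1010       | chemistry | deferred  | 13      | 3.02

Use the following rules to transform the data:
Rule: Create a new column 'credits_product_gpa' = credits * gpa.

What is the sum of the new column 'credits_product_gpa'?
1138.97

Step 1: For each record, compute credits * gpa
Example calculations:
  59 * 2.23 = 131.57
  36 * 2.04 = 73.44
  38 * 2.51 = 95.38
  ...
Step 2: Sum all derived values
Step 3: Total = 1138.97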